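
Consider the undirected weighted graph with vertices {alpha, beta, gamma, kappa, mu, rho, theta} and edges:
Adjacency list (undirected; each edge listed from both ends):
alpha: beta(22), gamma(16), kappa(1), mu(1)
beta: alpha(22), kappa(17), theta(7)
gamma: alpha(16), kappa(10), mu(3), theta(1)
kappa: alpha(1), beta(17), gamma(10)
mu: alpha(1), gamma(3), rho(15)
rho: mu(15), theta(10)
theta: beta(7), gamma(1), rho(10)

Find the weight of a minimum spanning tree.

Sort edges by weight, then run Kruskal:
alpha kappa (1): add — endpoints in different components.
alpha mu (1): add — endpoints in different components.
gamma theta (1): add — endpoints in different components.
gamma mu (3): add — endpoints in different components.
beta theta (7): add — endpoints in different components.
gamma kappa (10): skip — kappa and gamma already connected.
rho theta (10): add — endpoints in different components.
MST edges: alpha kappa, alpha mu, gamma theta, gamma mu, beta theta, rho theta; total weight 1+1+1+3+7+10 = 23.

23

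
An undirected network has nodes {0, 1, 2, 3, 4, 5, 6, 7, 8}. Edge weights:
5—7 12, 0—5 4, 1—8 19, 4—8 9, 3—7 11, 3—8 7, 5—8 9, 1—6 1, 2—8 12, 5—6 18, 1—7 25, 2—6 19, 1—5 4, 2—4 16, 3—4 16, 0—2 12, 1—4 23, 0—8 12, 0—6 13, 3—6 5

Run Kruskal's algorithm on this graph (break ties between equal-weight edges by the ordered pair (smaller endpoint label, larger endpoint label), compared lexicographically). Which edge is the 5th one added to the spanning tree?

Sort edges by weight, then run Kruskal:
1—6 (1): add — endpoints in different components.
0—5 (4): add — endpoints in different components.
1—5 (4): add — endpoints in different components.
3—6 (5): add — endpoints in different components.
3—8 (7): add — endpoints in different components.
4—8 (9): add — endpoints in different components.
5—8 (9): skip — 5 and 8 already connected.
3—7 (11): add — endpoints in different components.
0—2 (12): add — endpoints in different components.
The 5th edge added is 3—8.

3-8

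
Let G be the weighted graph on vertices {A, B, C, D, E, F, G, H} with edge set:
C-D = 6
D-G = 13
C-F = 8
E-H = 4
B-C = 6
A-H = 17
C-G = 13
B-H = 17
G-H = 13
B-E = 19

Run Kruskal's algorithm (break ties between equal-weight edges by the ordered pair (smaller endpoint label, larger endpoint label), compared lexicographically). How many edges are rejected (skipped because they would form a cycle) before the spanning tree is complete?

1

Kruskal: consider edges lightest-first.
E-H (4): add — endpoints in different components.
B-C (6): add — endpoints in different components.
C-D (6): add — endpoints in different components.
C-F (8): add — endpoints in different components.
C-G (13): add — endpoints in different components.
D-G (13): skip — D and G already connected.
G-H (13): add — endpoints in different components.
A-H (17): add — endpoints in different components.
Edges rejected before the tree was complete: 1.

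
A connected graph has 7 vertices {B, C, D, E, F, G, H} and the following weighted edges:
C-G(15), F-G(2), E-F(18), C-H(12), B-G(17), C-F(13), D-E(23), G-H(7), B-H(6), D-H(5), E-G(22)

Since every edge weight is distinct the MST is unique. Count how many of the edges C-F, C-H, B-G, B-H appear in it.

Sort edges by weight, then run Kruskal:
F-G (2): add. Components now {B} {C} {D} {E} {F,G} {H}
D-H (5): add. Components now {B} {C} {D,H} {E} {F,G}
B-H (6): add. Components now {B,D,H} {C} {E} {F,G}
G-H (7): add. Components now {B,D,F,G,H} {C} {E}
C-H (12): add. Components now {B,C,D,F,G,H} {E}
C-F (13): skip — C and F already connected.
C-G (15): skip — C and G already connected.
B-G (17): skip — B and G already connected.
E-F (18): add. Components now {B,C,D,E,F,G,H}
MST edge set: {F-G, D-H, B-H, G-H, C-H, E-F}.
Of the listed edges, {C-H, B-H} are in the MST → 2.

2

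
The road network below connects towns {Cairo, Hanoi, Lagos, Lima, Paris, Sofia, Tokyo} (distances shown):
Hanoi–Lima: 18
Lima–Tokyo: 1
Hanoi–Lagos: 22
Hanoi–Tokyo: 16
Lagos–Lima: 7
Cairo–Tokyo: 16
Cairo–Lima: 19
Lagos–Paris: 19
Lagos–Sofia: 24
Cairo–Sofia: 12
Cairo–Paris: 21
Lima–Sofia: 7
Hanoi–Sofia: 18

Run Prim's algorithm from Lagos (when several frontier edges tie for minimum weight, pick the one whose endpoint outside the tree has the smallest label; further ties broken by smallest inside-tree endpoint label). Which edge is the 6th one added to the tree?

Prim's algorithm from Lagos:
Step 1: frontier [Lagos–Lima 7, Lagos–Paris 19, Hanoi–Lagos 22, Lagos–Sofia 24] → take Lagos–Lima (7); add Lima.
Step 2: frontier [Lagos–Paris 19, Hanoi–Lagos 22, Lagos–Sofia 24, Lima–Tokyo 1, Lima–Sofia 7, Hanoi–Lima 18, Cairo–Lima 19] → take Lima–Tokyo (1); add Tokyo.
Step 3: frontier [Lagos–Paris 19, Hanoi–Lagos 22, Lagos–Sofia 24, Lima–Sofia 7, Hanoi–Lima 18, Cairo–Lima 19, Cairo–Tokyo 16, Hanoi–Tokyo 16] → take Lima–Sofia (7); add Sofia.
Step 4: frontier [Lagos–Paris 19, Hanoi–Lagos 22, Hanoi–Lima 18, Cairo–Lima 19, Cairo–Sofia 12, Hanoi–Sofia 18, Cairo–Tokyo 16, Hanoi–Tokyo 16] → take Cairo–Sofia (12); add Cairo.
Step 5: frontier [Cairo–Paris 21, Lagos–Paris 19, Hanoi–Lagos 22, Hanoi–Lima 18, Hanoi–Sofia 18, Hanoi–Tokyo 16] → take Hanoi–Tokyo (16); add Hanoi.
Step 6: frontier [Cairo–Paris 21, Lagos–Paris 19] → take Lagos–Paris (19); add Paris.
The 6th edge added is Lagos–Paris.

Lagos-Paris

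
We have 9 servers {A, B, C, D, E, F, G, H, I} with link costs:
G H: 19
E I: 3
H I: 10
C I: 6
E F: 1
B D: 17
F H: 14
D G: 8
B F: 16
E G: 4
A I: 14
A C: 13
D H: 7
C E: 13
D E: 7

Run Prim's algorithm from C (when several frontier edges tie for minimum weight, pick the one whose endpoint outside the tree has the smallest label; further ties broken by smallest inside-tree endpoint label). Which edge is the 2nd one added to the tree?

E-I

Prim's algorithm from C:
Step 1: cheapest edge leaving the tree is C I (6); add I.
Step 2: cheapest edge leaving the tree is E I (3); add E.
Step 3: cheapest edge leaving the tree is E F (1); add F.
Step 4: cheapest edge leaving the tree is E G (4); add G.
Step 5: cheapest edge leaving the tree is D E (7); add D.
Step 6: cheapest edge leaving the tree is D H (7); add H.
Step 7: cheapest edge leaving the tree is A C (13); add A.
Step 8: cheapest edge leaving the tree is B F (16); add B.
The 2nd edge added is E I.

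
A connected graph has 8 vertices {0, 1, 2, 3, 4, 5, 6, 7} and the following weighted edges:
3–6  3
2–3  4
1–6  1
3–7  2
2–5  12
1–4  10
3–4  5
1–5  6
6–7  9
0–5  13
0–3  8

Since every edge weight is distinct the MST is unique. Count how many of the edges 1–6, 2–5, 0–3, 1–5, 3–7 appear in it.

Sort edges by weight, then run Kruskal:
1–6 (1): add — endpoints in different components.
3–7 (2): add — endpoints in different components.
3–6 (3): add — endpoints in different components.
2–3 (4): add — endpoints in different components.
3–4 (5): add — endpoints in different components.
1–5 (6): add — endpoints in different components.
0–3 (8): add — endpoints in different components.
MST edge set: {1–6, 3–7, 3–6, 2–3, 3–4, 1–5, 0–3}.
Of the listed edges, {1–6, 0–3, 1–5, 3–7} are in the MST → 4.

4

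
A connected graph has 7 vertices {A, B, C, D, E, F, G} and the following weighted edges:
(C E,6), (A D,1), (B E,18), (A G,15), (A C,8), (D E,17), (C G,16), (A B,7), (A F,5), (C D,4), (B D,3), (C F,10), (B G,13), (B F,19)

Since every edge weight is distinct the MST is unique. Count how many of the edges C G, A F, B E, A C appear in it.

Kruskal's algorithm — process edges by increasing weight (ties by edge label):
A D (1): add. Components now {A,D} {B} {C} {E} {F} {G}
B D (3): add. Components now {A,B,D} {C} {E} {F} {G}
C D (4): add. Components now {A,B,C,D} {E} {F} {G}
A F (5): add. Components now {A,B,C,D,F} {E} {G}
C E (6): add. Components now {A,B,C,D,E,F} {G}
A B (7): skip — A and B already connected.
A C (8): skip — A and C already connected.
C F (10): skip — C and F already connected.
B G (13): add. Components now {A,B,C,D,E,F,G}
MST edge set: {A D, B D, C D, A F, C E, B G}.
Of the listed edges, {A F} are in the MST → 1.

1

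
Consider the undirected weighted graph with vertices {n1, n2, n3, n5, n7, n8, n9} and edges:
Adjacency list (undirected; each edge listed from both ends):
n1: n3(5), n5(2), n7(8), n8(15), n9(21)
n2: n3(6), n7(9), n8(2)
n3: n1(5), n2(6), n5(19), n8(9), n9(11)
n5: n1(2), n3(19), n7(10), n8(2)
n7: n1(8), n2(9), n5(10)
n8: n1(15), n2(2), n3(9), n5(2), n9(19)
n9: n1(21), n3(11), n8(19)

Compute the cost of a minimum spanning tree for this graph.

Grow the tree from n3 using Prim:
Step 1: frontier [n1–n3 5, n2–n3 6, n3–n8 9, n3–n9 11, n3–n5 19] → take n1–n3 (5); add n1.
Step 2: frontier [n1–n5 2, n1–n7 8, n1–n8 15, n1–n9 21, n2–n3 6, n3–n8 9, n3–n9 11, n3–n5 19] → take n1–n5 (2); add n5.
Step 3: frontier [n1–n7 8, n1–n8 15, n1–n9 21, n2–n3 6, n3–n8 9, n3–n9 11, n5–n8 2, n5–n7 10] → take n5–n8 (2); add n8.
Step 4: frontier [n1–n7 8, n1–n9 21, n2–n3 6, n3–n9 11, n5–n7 10, n2–n8 2, n8–n9 19] → take n2–n8 (2); add n2.
Step 5: frontier [n1–n7 8, n1–n9 21, n2–n7 9, n3–n9 11, n5–n7 10, n8–n9 19] → take n1–n7 (8); add n7.
Step 6: frontier [n1–n9 21, n3–n9 11, n8–n9 19] → take n3–n9 (11); add n9.
MST edges: n1–n3, n1–n5, n5–n8, n2–n8, n1–n7, n3–n9; total weight 5+2+2+2+8+11 = 30.

30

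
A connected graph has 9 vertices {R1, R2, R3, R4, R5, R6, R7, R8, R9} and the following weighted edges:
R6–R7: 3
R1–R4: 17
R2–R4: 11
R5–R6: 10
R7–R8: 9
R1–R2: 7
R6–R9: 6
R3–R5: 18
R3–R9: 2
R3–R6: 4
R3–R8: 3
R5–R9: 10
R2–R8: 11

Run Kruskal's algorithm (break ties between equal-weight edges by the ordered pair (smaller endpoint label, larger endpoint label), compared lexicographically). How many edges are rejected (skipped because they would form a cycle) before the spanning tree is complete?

3

Kruskal: consider edges lightest-first.
R3–R9 (2): add — endpoints in different components.
R3–R8 (3): add — endpoints in different components.
R6–R7 (3): add — endpoints in different components.
R3–R6 (4): add — endpoints in different components.
R6–R9 (6): skip — R6 and R9 already connected.
R1–R2 (7): add — endpoints in different components.
R7–R8 (9): skip — R7 and R8 already connected.
R5–R6 (10): add — endpoints in different components.
R5–R9 (10): skip — R5 and R9 already connected.
R2–R4 (11): add — endpoints in different components.
R2–R8 (11): add — endpoints in different components.
Edges rejected before the tree was complete: 3.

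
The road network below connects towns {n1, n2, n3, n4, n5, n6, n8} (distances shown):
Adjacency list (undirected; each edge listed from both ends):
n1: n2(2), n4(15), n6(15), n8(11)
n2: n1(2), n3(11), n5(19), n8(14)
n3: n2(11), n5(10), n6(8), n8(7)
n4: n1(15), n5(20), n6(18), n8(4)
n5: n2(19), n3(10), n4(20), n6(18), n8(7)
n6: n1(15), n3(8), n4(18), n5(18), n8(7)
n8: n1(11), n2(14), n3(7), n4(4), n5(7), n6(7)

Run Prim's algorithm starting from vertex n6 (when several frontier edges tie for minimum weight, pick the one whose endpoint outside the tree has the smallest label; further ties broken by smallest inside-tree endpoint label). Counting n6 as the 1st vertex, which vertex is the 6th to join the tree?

n1

Grow the tree from n6 using Prim:
Step 1: cheapest edge leaving the tree is n6 n8 (7); add n8.
Step 2: cheapest edge leaving the tree is n4 n8 (4); add n4.
Step 3: cheapest edge leaving the tree is n3 n8 (7); add n3.
Step 4: cheapest edge leaving the tree is n5 n8 (7); add n5.
Step 5: cheapest edge leaving the tree is n1 n8 (11); add n1.
Step 6: cheapest edge leaving the tree is n1 n2 (2); add n2.
Vertex order: n6, n8, n4, n3, n5, n1, n2. The 6th vertex is n1.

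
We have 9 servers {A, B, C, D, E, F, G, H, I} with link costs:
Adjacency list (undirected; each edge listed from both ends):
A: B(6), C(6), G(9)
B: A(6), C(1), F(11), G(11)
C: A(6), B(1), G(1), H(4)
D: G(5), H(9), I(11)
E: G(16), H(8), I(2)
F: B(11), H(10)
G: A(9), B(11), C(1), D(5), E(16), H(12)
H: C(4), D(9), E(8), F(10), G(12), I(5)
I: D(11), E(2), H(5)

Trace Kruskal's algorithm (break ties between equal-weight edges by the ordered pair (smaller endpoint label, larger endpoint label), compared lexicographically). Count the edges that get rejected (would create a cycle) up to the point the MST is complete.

4

Kruskal: consider edges lightest-first.
B C (1): add — endpoints in different components.
C G (1): add — endpoints in different components.
E I (2): add — endpoints in different components.
C H (4): add — endpoints in different components.
D G (5): add — endpoints in different components.
H I (5): add — endpoints in different components.
A B (6): add — endpoints in different components.
A C (6): skip — A and C already connected.
E H (8): skip — E and H already connected.
A G (9): skip — A and G already connected.
D H (9): skip — D and H already connected.
F H (10): add — endpoints in different components.
Edges rejected before the tree was complete: 4.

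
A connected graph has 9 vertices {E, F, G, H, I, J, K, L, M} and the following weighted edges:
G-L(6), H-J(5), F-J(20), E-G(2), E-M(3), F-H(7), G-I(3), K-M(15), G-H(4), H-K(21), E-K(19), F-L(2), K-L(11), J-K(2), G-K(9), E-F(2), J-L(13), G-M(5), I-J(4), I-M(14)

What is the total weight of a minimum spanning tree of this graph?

Kruskal's algorithm — process edges by increasing weight (ties by edge label):
E-F (2): add — endpoints in different components.
E-G (2): add — endpoints in different components.
F-L (2): add — endpoints in different components.
J-K (2): add — endpoints in different components.
E-M (3): add — endpoints in different components.
G-I (3): add — endpoints in different components.
G-H (4): add — endpoints in different components.
I-J (4): add — endpoints in different components.
MST edges: E-F, E-G, F-L, J-K, E-M, G-I, G-H, I-J; total weight 2+2+2+2+3+3+4+4 = 22.

22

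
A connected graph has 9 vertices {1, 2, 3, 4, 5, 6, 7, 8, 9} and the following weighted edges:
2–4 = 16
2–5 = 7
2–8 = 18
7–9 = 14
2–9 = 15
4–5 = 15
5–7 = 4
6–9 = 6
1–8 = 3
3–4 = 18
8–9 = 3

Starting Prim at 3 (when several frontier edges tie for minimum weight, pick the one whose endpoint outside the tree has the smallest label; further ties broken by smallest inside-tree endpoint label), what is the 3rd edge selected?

5-7

Prim's algorithm from 3:
Step 1: cheapest edge leaving the tree is 3–4 (18); add 4.
Step 2: cheapest edge leaving the tree is 4–5 (15); add 5.
Step 3: cheapest edge leaving the tree is 5–7 (4); add 7.
Step 4: cheapest edge leaving the tree is 2–5 (7); add 2.
Step 5: cheapest edge leaving the tree is 7–9 (14); add 9.
Step 6: cheapest edge leaving the tree is 8–9 (3); add 8.
Step 7: cheapest edge leaving the tree is 1–8 (3); add 1.
Step 8: cheapest edge leaving the tree is 6–9 (6); add 6.
The 3rd edge added is 5–7.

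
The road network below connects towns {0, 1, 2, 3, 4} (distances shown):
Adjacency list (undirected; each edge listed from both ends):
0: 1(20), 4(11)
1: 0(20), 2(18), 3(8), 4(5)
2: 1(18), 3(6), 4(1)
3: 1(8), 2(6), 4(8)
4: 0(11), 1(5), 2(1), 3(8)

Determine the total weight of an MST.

23

Sort edges by weight, then run Kruskal:
2 4 (1): add. Components now {0} {1} {2,4} {3}
1 4 (5): add. Components now {0} {1,2,4} {3}
2 3 (6): add. Components now {0} {1,2,3,4}
1 3 (8): skip — 1 and 3 already connected.
3 4 (8): skip — 3 and 4 already connected.
0 4 (11): add. Components now {0,1,2,3,4}
MST edges: 2 4, 1 4, 2 3, 0 4; total weight 1+5+6+11 = 23.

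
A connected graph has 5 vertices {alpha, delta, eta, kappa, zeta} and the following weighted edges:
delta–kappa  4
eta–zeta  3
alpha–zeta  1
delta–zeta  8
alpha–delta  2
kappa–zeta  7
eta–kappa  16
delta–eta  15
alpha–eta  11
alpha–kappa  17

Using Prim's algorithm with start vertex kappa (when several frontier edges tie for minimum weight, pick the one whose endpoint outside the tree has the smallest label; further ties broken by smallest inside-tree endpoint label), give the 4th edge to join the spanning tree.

eta-zeta

Grow the tree from kappa using Prim:
Step 1: frontier [delta–kappa 4, kappa–zeta 7, eta–kappa 16, alpha–kappa 17] → take delta–kappa (4); add delta.
Step 2: frontier [alpha–delta 2, delta–zeta 8, delta–eta 15, kappa–zeta 7, eta–kappa 16, alpha–kappa 17] → take alpha–delta (2); add alpha.
Step 3: frontier [alpha–zeta 1, alpha–eta 11, delta–zeta 8, delta–eta 15, kappa–zeta 7, eta–kappa 16] → take alpha–zeta (1); add zeta.
Step 4: frontier [alpha–eta 11, delta–eta 15, eta–kappa 16, eta–zeta 3] → take eta–zeta (3); add eta.
The 4th edge added is eta–zeta.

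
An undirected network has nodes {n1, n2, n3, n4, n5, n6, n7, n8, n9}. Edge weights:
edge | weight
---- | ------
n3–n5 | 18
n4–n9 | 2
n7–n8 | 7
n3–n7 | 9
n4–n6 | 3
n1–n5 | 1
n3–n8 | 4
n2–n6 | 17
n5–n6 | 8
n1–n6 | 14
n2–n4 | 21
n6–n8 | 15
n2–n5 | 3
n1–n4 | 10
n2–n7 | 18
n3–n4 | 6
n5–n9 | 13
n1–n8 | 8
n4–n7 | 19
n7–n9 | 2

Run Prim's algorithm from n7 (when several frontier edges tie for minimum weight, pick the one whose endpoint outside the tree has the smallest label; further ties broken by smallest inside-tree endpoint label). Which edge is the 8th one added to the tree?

n2-n5

Prim, starting at n7.
Step 1: cheapest edge leaving the tree is n7–n9 (2); add n9.
Step 2: cheapest edge leaving the tree is n4–n9 (2); add n4.
Step 3: cheapest edge leaving the tree is n4–n6 (3); add n6.
Step 4: cheapest edge leaving the tree is n3–n4 (6); add n3.
Step 5: cheapest edge leaving the tree is n3–n8 (4); add n8.
Step 6: cheapest edge leaving the tree is n1–n8 (8); add n1.
Step 7: cheapest edge leaving the tree is n1–n5 (1); add n5.
Step 8: cheapest edge leaving the tree is n2–n5 (3); add n2.
The 8th edge added is n2–n5.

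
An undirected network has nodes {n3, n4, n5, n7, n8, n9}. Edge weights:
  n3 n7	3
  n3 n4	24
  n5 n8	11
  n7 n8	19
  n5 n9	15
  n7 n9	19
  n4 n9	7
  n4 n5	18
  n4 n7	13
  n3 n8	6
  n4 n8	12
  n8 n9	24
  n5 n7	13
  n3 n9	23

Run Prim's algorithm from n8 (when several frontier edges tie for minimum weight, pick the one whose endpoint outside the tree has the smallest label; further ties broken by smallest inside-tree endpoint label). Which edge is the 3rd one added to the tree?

n5-n8

Prim, starting at n8.
Step 1: cheapest edge leaving the tree is n3 n8 (6); add n3.
Step 2: cheapest edge leaving the tree is n3 n7 (3); add n7.
Step 3: cheapest edge leaving the tree is n5 n8 (11); add n5.
Step 4: cheapest edge leaving the tree is n4 n8 (12); add n4.
Step 5: cheapest edge leaving the tree is n4 n9 (7); add n9.
The 3rd edge added is n5 n8.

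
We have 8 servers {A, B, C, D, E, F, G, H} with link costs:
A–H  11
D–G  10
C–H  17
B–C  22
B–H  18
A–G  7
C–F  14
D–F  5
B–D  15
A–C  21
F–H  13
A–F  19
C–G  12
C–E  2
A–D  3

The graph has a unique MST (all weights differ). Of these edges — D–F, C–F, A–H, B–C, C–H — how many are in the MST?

Sort edges by weight, then run Kruskal:
C–E (2): add — endpoints in different components.
A–D (3): add — endpoints in different components.
D–F (5): add — endpoints in different components.
A–G (7): add — endpoints in different components.
D–G (10): skip — D and G already connected.
A–H (11): add — endpoints in different components.
C–G (12): add — endpoints in different components.
F–H (13): skip — F and H already connected.
C–F (14): skip — C and F already connected.
B–D (15): add — endpoints in different components.
MST edge set: {C–E, A–D, D–F, A–G, A–H, C–G, B–D}.
Of the listed edges, {D–F, A–H} are in the MST → 2.

2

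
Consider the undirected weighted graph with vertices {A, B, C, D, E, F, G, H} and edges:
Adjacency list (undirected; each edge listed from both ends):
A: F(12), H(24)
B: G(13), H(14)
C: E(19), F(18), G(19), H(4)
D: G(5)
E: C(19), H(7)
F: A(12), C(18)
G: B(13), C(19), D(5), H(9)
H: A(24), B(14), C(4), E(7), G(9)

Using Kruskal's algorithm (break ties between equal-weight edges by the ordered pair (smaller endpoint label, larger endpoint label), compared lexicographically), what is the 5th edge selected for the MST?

A-F

Sort edges by weight, then run Kruskal:
C–H (4): add — endpoints in different components.
D–G (5): add — endpoints in different components.
E–H (7): add — endpoints in different components.
G–H (9): add — endpoints in different components.
A–F (12): add — endpoints in different components.
B–G (13): add — endpoints in different components.
B–H (14): skip — B and H already connected.
C–F (18): add — endpoints in different components.
The 5th edge added is A–F.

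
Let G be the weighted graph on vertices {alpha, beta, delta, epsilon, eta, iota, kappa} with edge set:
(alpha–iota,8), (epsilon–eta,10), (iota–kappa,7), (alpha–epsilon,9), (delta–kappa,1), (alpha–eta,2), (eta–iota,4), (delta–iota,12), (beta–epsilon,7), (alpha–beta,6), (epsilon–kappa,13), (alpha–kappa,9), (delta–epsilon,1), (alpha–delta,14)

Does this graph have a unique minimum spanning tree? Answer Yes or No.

Kruskal: consider edges lightest-first.
delta–epsilon (1): add — endpoints in different components.
delta–kappa (1): add — endpoints in different components.
alpha–eta (2): add — endpoints in different components.
eta–iota (4): add — endpoints in different components.
alpha–beta (6): add — endpoints in different components.
beta–epsilon (7): add — endpoints in different components.
Non-tree edge iota–kappa has weight 7, equal to the heaviest edge on its tree cycle — swapping gives another MST of the same weight. Not unique.

No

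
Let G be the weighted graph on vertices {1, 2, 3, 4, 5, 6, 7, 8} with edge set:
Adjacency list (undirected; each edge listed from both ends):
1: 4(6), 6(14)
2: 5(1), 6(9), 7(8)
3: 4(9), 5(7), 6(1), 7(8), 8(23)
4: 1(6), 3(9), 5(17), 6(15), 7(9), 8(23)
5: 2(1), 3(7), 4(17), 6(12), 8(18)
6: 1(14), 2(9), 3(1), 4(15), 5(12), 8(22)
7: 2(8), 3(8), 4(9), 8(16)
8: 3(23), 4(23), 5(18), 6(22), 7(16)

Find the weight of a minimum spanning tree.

48

Prim, starting at 1.
Step 1: cheapest edge leaving the tree is 1-4 (6); add 4.
Step 2: cheapest edge leaving the tree is 3-4 (9); add 3.
Step 3: cheapest edge leaving the tree is 3-6 (1); add 6.
Step 4: cheapest edge leaving the tree is 3-5 (7); add 5.
Step 5: cheapest edge leaving the tree is 2-5 (1); add 2.
Step 6: cheapest edge leaving the tree is 2-7 (8); add 7.
Step 7: cheapest edge leaving the tree is 7-8 (16); add 8.
MST edges: 1-4, 3-4, 3-6, 3-5, 2-5, 2-7, 7-8; total weight 6+9+1+7+1+8+16 = 48.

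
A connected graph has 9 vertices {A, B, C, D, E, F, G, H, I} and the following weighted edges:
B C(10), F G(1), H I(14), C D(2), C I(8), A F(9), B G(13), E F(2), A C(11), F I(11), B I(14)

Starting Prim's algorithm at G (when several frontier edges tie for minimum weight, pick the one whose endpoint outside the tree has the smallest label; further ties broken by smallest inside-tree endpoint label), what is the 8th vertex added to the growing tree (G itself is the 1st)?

B

Grow the tree from G using Prim:
Step 1: cheapest edge leaving the tree is F G (1); add F.
Step 2: cheapest edge leaving the tree is E F (2); add E.
Step 3: cheapest edge leaving the tree is A F (9); add A.
Step 4: cheapest edge leaving the tree is A C (11); add C.
Step 5: cheapest edge leaving the tree is C D (2); add D.
Step 6: cheapest edge leaving the tree is C I (8); add I.
Step 7: cheapest edge leaving the tree is B C (10); add B.
Step 8: cheapest edge leaving the tree is H I (14); add H.
Vertex order: G, F, E, A, C, D, I, B, H. The 8th vertex is B.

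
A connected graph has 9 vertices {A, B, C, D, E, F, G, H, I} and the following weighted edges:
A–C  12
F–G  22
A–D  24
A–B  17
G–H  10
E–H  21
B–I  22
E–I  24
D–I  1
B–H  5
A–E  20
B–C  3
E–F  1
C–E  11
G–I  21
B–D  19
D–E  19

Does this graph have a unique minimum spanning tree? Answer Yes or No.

No

Kruskal: consider edges lightest-first.
D–I (1): add — endpoints in different components.
E–F (1): add — endpoints in different components.
B–C (3): add — endpoints in different components.
B–H (5): add — endpoints in different components.
G–H (10): add — endpoints in different components.
C–E (11): add — endpoints in different components.
A–C (12): add — endpoints in different components.
A–B (17): skip — A and B already connected.
B–D (19): add — endpoints in different components.
Non-tree edge D–E has weight 19, equal to the heaviest edge on its tree cycle — swapping gives another MST of the same weight. Not unique.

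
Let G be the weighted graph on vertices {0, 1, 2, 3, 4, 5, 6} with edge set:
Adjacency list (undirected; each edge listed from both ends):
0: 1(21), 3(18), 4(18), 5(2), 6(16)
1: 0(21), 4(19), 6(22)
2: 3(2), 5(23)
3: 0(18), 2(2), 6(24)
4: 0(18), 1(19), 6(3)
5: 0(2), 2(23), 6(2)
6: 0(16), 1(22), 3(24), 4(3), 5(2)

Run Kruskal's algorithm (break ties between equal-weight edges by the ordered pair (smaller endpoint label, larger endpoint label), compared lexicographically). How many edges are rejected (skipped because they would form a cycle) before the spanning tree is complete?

2

Kruskal's algorithm — process edges by increasing weight (ties by edge label):
0-5 (2): add. Components now {0,5} {1} {2} {3} {4} {6}
2-3 (2): add. Components now {0,5} {1} {2,3} {4} {6}
5-6 (2): add. Components now {0,5,6} {1} {2,3} {4}
4-6 (3): add. Components now {0,4,5,6} {1} {2,3}
0-6 (16): skip — 0 and 6 already connected.
0-3 (18): add. Components now {0,2,3,4,5,6} {1}
0-4 (18): skip — 0 and 4 already connected.
1-4 (19): add. Components now {0,1,2,3,4,5,6}
Edges rejected before the tree was complete: 2.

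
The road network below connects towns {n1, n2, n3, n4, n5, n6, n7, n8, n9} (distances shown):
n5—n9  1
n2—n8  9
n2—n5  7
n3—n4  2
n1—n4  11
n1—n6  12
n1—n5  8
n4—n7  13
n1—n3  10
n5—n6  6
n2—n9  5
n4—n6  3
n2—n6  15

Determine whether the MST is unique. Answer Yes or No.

Kruskal's algorithm — process edges by increasing weight (ties by edge label):
n5—n9 (1): add — endpoints in different components.
n3—n4 (2): add — endpoints in different components.
n4—n6 (3): add — endpoints in different components.
n2—n9 (5): add — endpoints in different components.
n5—n6 (6): add — endpoints in different components.
n2—n5 (7): skip — n5 and n2 already connected.
n1—n5 (8): add — endpoints in different components.
n2—n8 (9): add — endpoints in different components.
n1—n3 (10): skip — n1 and n3 already connected.
n1—n4 (11): skip — n1 and n4 already connected.
n1—n6 (12): skip — n6 and n1 already connected.
n4—n7 (13): add — endpoints in different components.
Every non-tree edge has weight strictly greater than the heaviest edge on the tree path between its endpoints, so the MST is unique.

Yes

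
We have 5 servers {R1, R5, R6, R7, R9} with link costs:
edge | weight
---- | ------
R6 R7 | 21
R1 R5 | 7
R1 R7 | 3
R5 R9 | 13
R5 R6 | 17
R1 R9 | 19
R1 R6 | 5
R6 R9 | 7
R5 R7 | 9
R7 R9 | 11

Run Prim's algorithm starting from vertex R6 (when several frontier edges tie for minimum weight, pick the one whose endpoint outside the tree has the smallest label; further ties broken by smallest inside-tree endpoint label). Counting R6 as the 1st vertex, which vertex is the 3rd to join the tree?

R7

Grow the tree from R6 using Prim:
Step 1: cheapest edge leaving the tree is R1 R6 (5); add R1.
Step 2: cheapest edge leaving the tree is R1 R7 (3); add R7.
Step 3: cheapest edge leaving the tree is R1 R5 (7); add R5.
Step 4: cheapest edge leaving the tree is R6 R9 (7); add R9.
Vertex order: R6, R1, R7, R5, R9. The 3rd vertex is R7.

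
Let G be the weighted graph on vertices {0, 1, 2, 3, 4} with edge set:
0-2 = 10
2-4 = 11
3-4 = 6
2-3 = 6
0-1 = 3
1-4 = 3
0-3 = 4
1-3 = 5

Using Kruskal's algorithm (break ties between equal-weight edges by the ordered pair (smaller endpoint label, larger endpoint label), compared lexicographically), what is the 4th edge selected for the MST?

Sort edges by weight, then run Kruskal:
0-1 (3): add. Components now {0,1} {2} {3} {4}
1-4 (3): add. Components now {0,1,4} {2} {3}
0-3 (4): add. Components now {0,1,3,4} {2}
1-3 (5): skip — 1 and 3 already connected.
2-3 (6): add. Components now {0,1,2,3,4}
The 4th edge added is 2-3.

2-3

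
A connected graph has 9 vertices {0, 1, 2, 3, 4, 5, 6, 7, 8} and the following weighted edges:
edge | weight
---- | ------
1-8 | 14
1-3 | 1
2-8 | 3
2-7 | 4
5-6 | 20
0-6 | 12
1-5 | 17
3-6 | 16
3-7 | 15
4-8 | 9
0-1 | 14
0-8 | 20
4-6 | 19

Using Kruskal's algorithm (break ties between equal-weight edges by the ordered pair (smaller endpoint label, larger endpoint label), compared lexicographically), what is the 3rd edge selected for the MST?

2-7

Kruskal: consider edges lightest-first.
1-3 (1): add — endpoints in different components.
2-8 (3): add — endpoints in different components.
2-7 (4): add — endpoints in different components.
4-8 (9): add — endpoints in different components.
0-6 (12): add — endpoints in different components.
0-1 (14): add — endpoints in different components.
1-8 (14): add — endpoints in different components.
3-7 (15): skip — 3 and 7 already connected.
3-6 (16): skip — 3 and 6 already connected.
1-5 (17): add — endpoints in different components.
The 3rd edge added is 2-7.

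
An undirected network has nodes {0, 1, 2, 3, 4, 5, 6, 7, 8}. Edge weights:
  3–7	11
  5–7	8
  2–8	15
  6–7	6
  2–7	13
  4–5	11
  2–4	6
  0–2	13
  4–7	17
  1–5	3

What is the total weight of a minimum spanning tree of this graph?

Prim's algorithm from 7:
Step 1: cheapest edge leaving the tree is 6–7 (6); add 6.
Step 2: cheapest edge leaving the tree is 5–7 (8); add 5.
Step 3: cheapest edge leaving the tree is 1–5 (3); add 1.
Step 4: cheapest edge leaving the tree is 3–7 (11); add 3.
Step 5: cheapest edge leaving the tree is 4–5 (11); add 4.
Step 6: cheapest edge leaving the tree is 2–4 (6); add 2.
Step 7: cheapest edge leaving the tree is 0–2 (13); add 0.
Step 8: cheapest edge leaving the tree is 2–8 (15); add 8.
MST edges: 6–7, 5–7, 1–5, 3–7, 4–5, 2–4, 0–2, 2–8; total weight 6+8+3+11+11+6+13+15 = 73.

73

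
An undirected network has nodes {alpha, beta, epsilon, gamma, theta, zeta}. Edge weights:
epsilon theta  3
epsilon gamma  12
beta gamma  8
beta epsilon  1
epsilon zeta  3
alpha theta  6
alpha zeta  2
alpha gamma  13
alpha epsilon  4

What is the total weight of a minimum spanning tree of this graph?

17

Kruskal's algorithm — process edges by increasing weight (ties by edge label):
beta epsilon (1): add — endpoints in different components.
alpha zeta (2): add — endpoints in different components.
epsilon theta (3): add — endpoints in different components.
epsilon zeta (3): add — endpoints in different components.
alpha epsilon (4): skip — alpha and epsilon already connected.
alpha theta (6): skip — theta and alpha already connected.
beta gamma (8): add — endpoints in different components.
MST edges: beta epsilon, alpha zeta, epsilon theta, epsilon zeta, beta gamma; total weight 1+2+3+3+8 = 17.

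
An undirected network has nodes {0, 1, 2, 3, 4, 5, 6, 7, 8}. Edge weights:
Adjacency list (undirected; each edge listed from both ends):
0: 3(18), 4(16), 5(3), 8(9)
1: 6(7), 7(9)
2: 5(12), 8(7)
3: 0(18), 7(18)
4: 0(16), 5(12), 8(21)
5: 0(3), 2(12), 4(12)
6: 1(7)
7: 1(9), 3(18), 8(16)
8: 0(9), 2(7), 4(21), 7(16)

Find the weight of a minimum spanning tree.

81

Grow the tree from 6 using Prim:
Step 1: frontier [1—6 7] → take 1—6 (7); add 1.
Step 2: frontier [1—7 9] → take 1—7 (9); add 7.
Step 3: frontier [7—8 16, 3—7 18] → take 7—8 (16); add 8.
Step 4: frontier [3—7 18, 2—8 7, 0—8 9, 4—8 21] → take 2—8 (7); add 2.
Step 5: frontier [2—5 12, 3—7 18, 0—8 9, 4—8 21] → take 0—8 (9); add 0.
Step 6: frontier [0—5 3, 0—4 16, 0—3 18, 2—5 12, 3—7 18, 4—8 21] → take 0—5 (3); add 5.
Step 7: frontier [0—4 16, 0—3 18, 4—5 12, 3—7 18, 4—8 21] → take 4—5 (12); add 4.
Step 8: frontier [0—3 18, 3—7 18] → take 0—3 (18); add 3.
MST edges: 1—6, 1—7, 7—8, 2—8, 0—8, 0—5, 4—5, 0—3; total weight 7+9+16+7+9+3+12+18 = 81.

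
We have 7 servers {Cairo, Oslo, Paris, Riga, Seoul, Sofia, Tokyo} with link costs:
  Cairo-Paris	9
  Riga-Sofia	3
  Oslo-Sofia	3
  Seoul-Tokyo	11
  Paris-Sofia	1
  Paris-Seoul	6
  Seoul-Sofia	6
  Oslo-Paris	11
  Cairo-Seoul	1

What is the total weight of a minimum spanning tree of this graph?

25

Prim's algorithm from Riga:
Step 1: cheapest edge leaving the tree is Riga-Sofia (3); add Sofia.
Step 2: cheapest edge leaving the tree is Paris-Sofia (1); add Paris.
Step 3: cheapest edge leaving the tree is Oslo-Sofia (3); add Oslo.
Step 4: cheapest edge leaving the tree is Paris-Seoul (6); add Seoul.
Step 5: cheapest edge leaving the tree is Cairo-Seoul (1); add Cairo.
Step 6: cheapest edge leaving the tree is Seoul-Tokyo (11); add Tokyo.
MST edges: Riga-Sofia, Paris-Sofia, Oslo-Sofia, Paris-Seoul, Cairo-Seoul, Seoul-Tokyo; total weight 3+1+3+6+1+11 = 25.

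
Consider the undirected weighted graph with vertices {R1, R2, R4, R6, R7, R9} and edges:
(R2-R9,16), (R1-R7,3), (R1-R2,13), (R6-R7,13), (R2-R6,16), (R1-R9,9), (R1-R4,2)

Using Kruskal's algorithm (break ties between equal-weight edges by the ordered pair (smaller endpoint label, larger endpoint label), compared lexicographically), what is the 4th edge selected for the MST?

Kruskal: consider edges lightest-first.
R1-R4 (2): add. Components now {R9} {R2} {R7} {R1,R4} {R6}
R1-R7 (3): add. Components now {R9} {R2} {R1,R4,R7} {R6}
R1-R9 (9): add. Components now {R1,R4,R7,R9} {R2} {R6}
R1-R2 (13): add. Components now {R1,R2,R4,R7,R9} {R6}
R6-R7 (13): add. Components now {R1,R2,R4,R6,R7,R9}
The 4th edge added is R1-R2.

R1-R2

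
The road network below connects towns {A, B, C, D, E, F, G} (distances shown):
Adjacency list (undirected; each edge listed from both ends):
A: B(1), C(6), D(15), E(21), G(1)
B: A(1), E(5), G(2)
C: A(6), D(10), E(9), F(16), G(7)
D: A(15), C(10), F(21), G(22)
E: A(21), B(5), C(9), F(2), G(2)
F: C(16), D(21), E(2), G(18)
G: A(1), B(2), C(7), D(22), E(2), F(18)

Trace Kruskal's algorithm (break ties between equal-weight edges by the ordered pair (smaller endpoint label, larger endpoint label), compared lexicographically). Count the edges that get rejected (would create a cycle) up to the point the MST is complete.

4

Kruskal: consider edges lightest-first.
A—B (1): add. Components now {A,B} {C} {D} {E} {F} {G}
A—G (1): add. Components now {A,B,G} {C} {D} {E} {F}
B—G (2): skip — B and G already connected.
E—F (2): add. Components now {A,B,G} {C} {D} {E,F}
E—G (2): add. Components now {A,B,E,F,G} {C} {D}
B—E (5): skip — B and E already connected.
A—C (6): add. Components now {A,B,C,E,F,G} {D}
C—G (7): skip — C and G already connected.
C—E (9): skip — C and E already connected.
C—D (10): add. Components now {A,B,C,D,E,F,G}
Edges rejected before the tree was complete: 4.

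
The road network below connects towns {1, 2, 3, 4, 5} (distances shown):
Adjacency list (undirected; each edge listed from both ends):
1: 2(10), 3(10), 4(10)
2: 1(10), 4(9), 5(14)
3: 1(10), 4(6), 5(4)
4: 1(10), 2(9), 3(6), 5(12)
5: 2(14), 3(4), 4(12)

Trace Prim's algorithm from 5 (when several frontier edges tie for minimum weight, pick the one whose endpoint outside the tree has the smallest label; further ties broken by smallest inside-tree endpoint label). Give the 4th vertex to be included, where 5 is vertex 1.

2

Prim, starting at 5.
Step 1: frontier [3 5 4, 4 5 12, 2 5 14] → take 3 5 (4); add 3.
Step 2: frontier [3 4 6, 1 3 10, 4 5 12, 2 5 14] → take 3 4 (6); add 4.
Step 3: frontier [1 3 10, 2 4 9, 1 4 10, 2 5 14] → take 2 4 (9); add 2.
Step 4: frontier [1 2 10, 1 3 10, 1 4 10] → take 1 2 (10); add 1.
Vertex order: 5, 3, 4, 2, 1. The 4th vertex is 2.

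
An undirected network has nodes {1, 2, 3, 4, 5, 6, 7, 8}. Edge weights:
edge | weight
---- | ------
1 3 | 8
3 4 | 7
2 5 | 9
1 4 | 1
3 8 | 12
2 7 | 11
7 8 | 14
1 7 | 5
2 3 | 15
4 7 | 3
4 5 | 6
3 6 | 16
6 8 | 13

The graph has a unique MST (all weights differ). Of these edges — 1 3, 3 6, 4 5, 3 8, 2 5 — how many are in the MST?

Kruskal: consider edges lightest-first.
1 4 (1): add — endpoints in different components.
4 7 (3): add — endpoints in different components.
1 7 (5): skip — 1 and 7 already connected.
4 5 (6): add — endpoints in different components.
3 4 (7): add — endpoints in different components.
1 3 (8): skip — 1 and 3 already connected.
2 5 (9): add — endpoints in different components.
2 7 (11): skip — 2 and 7 already connected.
3 8 (12): add — endpoints in different components.
6 8 (13): add — endpoints in different components.
MST edge set: {1 4, 4 7, 4 5, 3 4, 2 5, 3 8, 6 8}.
Of the listed edges, {4 5, 3 8, 2 5} are in the MST → 3.

3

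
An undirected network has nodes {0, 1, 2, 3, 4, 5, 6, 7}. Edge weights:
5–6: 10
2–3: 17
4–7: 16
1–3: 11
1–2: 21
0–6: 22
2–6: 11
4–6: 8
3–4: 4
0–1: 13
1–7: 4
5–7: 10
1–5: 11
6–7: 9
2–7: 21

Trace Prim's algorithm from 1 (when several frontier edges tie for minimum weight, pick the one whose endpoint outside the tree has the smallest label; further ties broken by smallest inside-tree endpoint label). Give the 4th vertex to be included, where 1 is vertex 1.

Prim, starting at 1.
Step 1: cheapest edge leaving the tree is 1–7 (4); add 7.
Step 2: cheapest edge leaving the tree is 6–7 (9); add 6.
Step 3: cheapest edge leaving the tree is 4–6 (8); add 4.
Step 4: cheapest edge leaving the tree is 3–4 (4); add 3.
Step 5: cheapest edge leaving the tree is 5–6 (10); add 5.
Step 6: cheapest edge leaving the tree is 2–6 (11); add 2.
Step 7: cheapest edge leaving the tree is 0–1 (13); add 0.
Vertex order: 1, 7, 6, 4, 3, 5, 2, 0. The 4th vertex is 4.

4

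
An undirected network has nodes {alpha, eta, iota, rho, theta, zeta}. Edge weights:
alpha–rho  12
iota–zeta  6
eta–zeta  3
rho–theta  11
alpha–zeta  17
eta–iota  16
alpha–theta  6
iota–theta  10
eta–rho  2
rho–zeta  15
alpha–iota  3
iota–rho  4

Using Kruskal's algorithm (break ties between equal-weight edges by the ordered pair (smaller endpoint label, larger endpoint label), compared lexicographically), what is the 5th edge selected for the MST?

Kruskal's algorithm — process edges by increasing weight (ties by edge label):
eta–rho (2): add — endpoints in different components.
alpha–iota (3): add — endpoints in different components.
eta–zeta (3): add — endpoints in different components.
iota–rho (4): add — endpoints in different components.
alpha–theta (6): add — endpoints in different components.
The 5th edge added is alpha–theta.

alpha-theta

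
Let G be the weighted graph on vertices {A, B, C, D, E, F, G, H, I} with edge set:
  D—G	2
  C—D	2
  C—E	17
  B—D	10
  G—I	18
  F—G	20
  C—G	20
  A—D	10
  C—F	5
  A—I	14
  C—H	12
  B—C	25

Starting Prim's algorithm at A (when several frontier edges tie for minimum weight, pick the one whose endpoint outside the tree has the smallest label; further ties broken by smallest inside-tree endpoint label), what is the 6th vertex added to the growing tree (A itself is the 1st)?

B

Grow the tree from A using Prim:
Step 1: frontier [A—D 10, A—I 14] → take A—D (10); add D.
Step 2: frontier [A—I 14, C—D 2, D—G 2, B—D 10] → take C—D (2); add C.
Step 3: frontier [A—I 14, C—F 5, C—H 12, C—E 17, C—G 20, B—C 25, D—G 2, B—D 10] → take D—G (2); add G.
Step 4: frontier [A—I 14, C—F 5, C—H 12, C—E 17, B—C 25, B—D 10, G—I 18, F—G 20] → take C—F (5); add F.
Step 5: frontier [A—I 14, C—H 12, C—E 17, B—C 25, B—D 10, G—I 18] → take B—D (10); add B.
Step 6: frontier [A—I 14, C—H 12, C—E 17, G—I 18] → take C—H (12); add H.
Step 7: frontier [A—I 14, C—E 17, G—I 18] → take A—I (14); add I.
Step 8: frontier [C—E 17] → take C—E (17); add E.
Vertex order: A, D, C, G, F, B, H, I, E. The 6th vertex is B.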